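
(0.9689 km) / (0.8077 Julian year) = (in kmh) 1 km = 1000 m, so 0.9689 km = 0.9689 * 1000 = 968.9 m. 1 Julian year = 31557600 s, so 0.8077 Julian year = 0.8077 * 31557600 = 25489074 s. Combine: 968.9 m / 25489074 s = 3.8012366e-05 m/s. 1 kmh = 0.27777778 m/s, so 3.8012366e-05 m/s = 3.8012366e-05 / 0.27777778 = 0.00013684452 kmh ≈ 0.0001368 kmh (4 s.f.). Final answer: 0.0001368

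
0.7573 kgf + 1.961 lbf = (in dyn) 1.615e+06. Check: 1 kgf = 9.80665 N, so 0.7573 kgf = 0.7573 * 9.80665 = 7.426576 N. 1 lbf = 4.4482216 N, so 1.961 lbf = 1.961 * 4.4482216 = 8.7229626 N. Sum: 7.426576 + 8.7229626 = 16.149539 N. 1 dyn = 1e-05 N, so 16.149539 N = 16.149539 / 1e-05 = 1614953.9 dyn ≈ 1.615e+06 dyn (4 s.f.).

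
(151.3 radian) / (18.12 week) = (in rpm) 0.0001318. Check: 151.3 radian = 151.3 rad. 1 week = 604800 s, so 18.12 week = 18.12 * 604800 = 10958976 s. Combine: 151.3 rad / 10958976 s = 1.3806034e-05 rad/s. 1 rpm = 0.10471976 rad/s, so 1.3806034e-05 rad/s = 1.3806034e-05 / 0.10471976 = 0.00013183792 rpm ≈ 0.0001318 rpm (4 s.f.).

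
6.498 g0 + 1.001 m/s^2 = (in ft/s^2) 212.4. Check: 1 g0 = 9.80665 m/s^2, so 6.498 g0 = 6.498 * 9.80665 = 63.723612 m/s^2. 1.001 m/s^2 is already in m/s^2. Sum: 63.723612 + 1.001 = 64.724612 m/s^2. 1 ft/s^2 = 0.3048 m/s^2, so 64.724612 m/s^2 = 64.724612 / 0.3048 = 212.35109 ft/s^2 ≈ 212.4 ft/s^2 (4 s.f.).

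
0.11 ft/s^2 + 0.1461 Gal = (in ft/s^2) 0.1148. Check: 1 ft/s^2 = 0.3048 m/s^2, so 0.11 ft/s^2 = 0.11 * 0.3048 = 0.033528 m/s^2. 1 Gal = 0.01 m/s^2, so 0.1461 Gal = 0.1461 * 0.01 = 0.001461 m/s^2. Sum: 0.033528 + 0.001461 = 0.034989 m/s^2. 1 ft/s^2 = 0.3048 m/s^2, so 0.034989 m/s^2 = 0.034989 / 0.3048 = 0.11479331 ft/s^2 ≈ 0.1148 ft/s^2 (4 s.f.).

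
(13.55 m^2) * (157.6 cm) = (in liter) 13.55 m^2 is already in m^2. 1 cm = 0.01 m, so 157.6 cm = 157.6 * 0.01 = 1.576 m. Combine: 13.55 m^2 * 1.576 m = 21.3548 m^3. 1 liter = 0.001 m^3, so 21.3548 m^3 = 21.3548 / 0.001 = 21354.8 liter ≈ 2.135e+04 liter (4 s.f.). Final answer: 2.135e+04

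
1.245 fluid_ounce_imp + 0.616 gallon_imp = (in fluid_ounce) 95.89. Check: 1 fluid_ounce_imp = 2.8413063e-05 m^3, so 1.245 fluid_ounce_imp = 1.245 * 2.8413063e-05 = 3.5374263e-05 m^3. 1 gallon_imp = 0.00454609 m^3, so 0.616 gallon_imp = 0.616 * 0.00454609 = 0.0028003914 m^3. Sum: 3.5374263e-05 + 0.0028003914 = 0.0028357657 m^3. 1 fluid_ounce = 2.957353e-05 m^3, so 0.0028357657 m^3 = 0.0028357657 / 2.957353e-05 = 95.888646 fluid_ounce ≈ 95.89 fluid_ounce (4 s.f.).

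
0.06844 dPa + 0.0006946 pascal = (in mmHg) 5.654e-05. Check: 1 dPa = 0.1 Pa, so 0.06844 dPa = 0.06844 * 0.1 = 0.006844 Pa. 0.0006946 pascal = 0.0006946 Pa. Sum: 0.006844 + 0.0006946 = 0.0075386 Pa. 1 mmHg = 133.32237 Pa, so 0.0075386 Pa = 0.0075386 / 133.32237 = 5.654415e-05 mmHg ≈ 5.654e-05 mmHg (4 s.f.).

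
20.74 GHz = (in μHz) 2.074e+16. Check: 1 GHz = 1e+09 Hz, so 20.74 GHz = 20.74 * 1e+09 = 2.074e+10 Hz. 1 μHz = 1e-06 Hz, so 2.074e+10 Hz = 2.074e+10 / 1e-06 = 2.074e+16 μHz.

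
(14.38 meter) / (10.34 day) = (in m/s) 14.38 meter = 14.38 m. 1 day = 86400 s, so 10.34 day = 10.34 * 86400 = 893376 s. Combine: 14.38 m / 893376 s = 1.6096246e-05 m/s. Result: 1.6096246e-05 m/s ≈ 1.61e-05 m/s (4 s.f.). Final answer: 1.61e-05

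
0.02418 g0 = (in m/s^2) 1 g0 = 9.80665 m/s^2, so 0.02418 g0 = 0.02418 * 9.80665 = 0.2371248 m/s^2. Result: 0.2371248 m/s^2 ≈ 0.2371 m/s^2 (4 s.f.). Final answer: 0.2371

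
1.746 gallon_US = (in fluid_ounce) 223.5. Check: 1 gallon_US = 0.0037854118 m^3, so 1.746 gallon_US = 1.746 * 0.0037854118 = 0.006609329 m^3. 1 fluid_ounce = 2.957353e-05 m^3, so 0.006609329 m^3 = 0.006609329 / 2.957353e-05 = 223.488 fluid_ounce ≈ 223.5 fluid_ounce (4 s.f.).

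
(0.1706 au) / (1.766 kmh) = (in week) 8.602e+04. Check: 1 au = 1.4959787e+11 m, so 0.1706 au = 0.1706 * 1.4959787e+11 = 2.5521397e+10 m. 1 kmh = 0.27777778 m/s, so 1.766 kmh = 1.766 * 0.27777778 = 0.49055556 m/s. Combine: 2.5521397e+10 m / 0.49055556 m/s = 5.2025497e+10 s. 1 week = 604800 s, so 5.2025497e+10 s = 5.2025497e+10 / 604800 = 86020.994 week ≈ 8.602e+04 week (4 s.f.).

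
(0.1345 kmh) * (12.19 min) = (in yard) 1 kmh = 0.27777778 m/s, so 0.1345 kmh = 0.1345 * 0.27777778 = 0.037361111 m/s. 1 min = 60 s, so 12.19 min = 12.19 * 60 = 731.4 s. Combine: 0.037361111 m/s * 731.4 s = 27.325917 m. 1 yard = 0.9144 m, so 27.325917 m = 27.325917 / 0.9144 = 29.883986 yard ≈ 29.88 yard (4 s.f.). Final answer: 29.88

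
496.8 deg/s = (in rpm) 1 deg/s = 0.017453293 rad/s, so 496.8 deg/s = 496.8 * 0.017453293 = 8.6707957 rad/s. 1 rpm = 0.10471976 rad/s, so 8.6707957 rad/s = 8.6707957 / 0.10471976 = 82.8 rpm. Final answer: 82.8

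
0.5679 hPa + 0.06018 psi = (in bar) 0.004717. Check: 1 hPa = 100 Pa, so 0.5679 hPa = 0.5679 * 100 = 56.79 Pa. 1 psi = 6894.7573 Pa, so 0.06018 psi = 0.06018 * 6894.7573 = 414.92649 Pa. Sum: 56.79 + 414.92649 = 471.71649 Pa. 1 bar = 100000 Pa, so 471.71649 Pa = 471.71649 / 100000 = 0.0047171649 bar ≈ 0.004717 bar (4 s.f.).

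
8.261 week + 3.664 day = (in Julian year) 0.1684. Check: 1 week = 604800 s, so 8.261 week = 8.261 * 604800 = 4996252.8 s. 1 day = 86400 s, so 3.664 day = 3.664 * 86400 = 316569.6 s. Sum: 4996252.8 + 316569.6 = 5312822.4 s. 1 Julian year = 31557600 s, so 5312822.4 s = 5312822.4 / 31557600 = 0.16835318 Julian year ≈ 0.1684 Julian year (4 s.f.).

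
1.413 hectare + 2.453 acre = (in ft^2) 1 hectare = 10000 m^2, so 1.413 hectare = 1.413 * 10000 = 14130 m^2. 1 acre = 4046.8564 m^2, so 2.453 acre = 2.453 * 4046.8564 = 9926.9388 m^2. Sum: 14130 + 9926.9388 = 24056.939 m^2. 1 ft^2 = 0.09290304 m^2, so 24056.939 m^2 = 24056.939 / 0.09290304 = 258946.73 ft^2 ≈ 2.589e+05 ft^2 (4 s.f.). Final answer: 2.589e+05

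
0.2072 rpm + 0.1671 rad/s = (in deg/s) 10.82. Check: 1 rpm = 0.10471976 rad/s, so 0.2072 rpm = 0.2072 * 0.10471976 = 0.021697933 rad/s. 0.1671 rad/s is already in rad/s. Sum: 0.021697933 + 0.1671 = 0.18879793 rad/s. 1 deg/s = 0.017453293 rad/s, so 0.18879793 rad/s = 0.18879793 / 0.017453293 = 10.817325 deg/s ≈ 10.82 deg/s (4 s.f.).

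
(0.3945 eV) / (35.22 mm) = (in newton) 1.795e-18. Check: 1 eV = 1.6021766e-19 J, so 0.3945 eV = 0.3945 * 1.6021766e-19 = 6.3205868e-20 J. 1 mm = 0.001 m, so 35.22 mm = 35.22 * 0.001 = 0.03522 m. Combine: 6.3205868e-20 J / 0.03522 m = 1.7946016e-18 N. 1.7946016e-18 N = 1.7946016e-18 newton ≈ 1.795e-18 newton (4 s.f.).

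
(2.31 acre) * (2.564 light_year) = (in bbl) 1.426e+21. Check: 1 acre = 4046.8564 m^2, so 2.31 acre = 2.31 * 4046.8564 = 9348.2383 m^2. 1 light_year = 9.4607305e+15 m, so 2.564 light_year = 2.564 * 9.4607305e+15 = 2.4257313e+16 m. Combine: 9348.2383 m^2 * 2.4257313e+16 m = 2.2676314e+20 m^3. 1 bbl = 0.15898729 m^3, so 2.2676314e+20 m^3 = 2.2676314e+20 / 0.15898729 = 1.4262973e+21 bbl ≈ 1.426e+21 bbl (4 s.f.).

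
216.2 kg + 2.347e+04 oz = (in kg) 881.6. Check: 216.2 kg is already in kg. 1 oz = 0.028349523 kg, so 2.347e+04 oz = 2.347e+04 * 0.028349523 = 665.36331 kg. Sum: 216.2 + 665.36331 = 881.56331 kg. Result: 881.56331 kg ≈ 881.6 kg (4 s.f.).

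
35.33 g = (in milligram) 3.533e+04. Check: 1 g = 0.001 kg, so 35.33 g = 35.33 * 0.001 = 0.03533 kg. 1 milligram = 1e-06 kg, so 0.03533 kg = 0.03533 / 1e-06 = 35330 milligram ≈ 3.533e+04 milligram (4 s.f.).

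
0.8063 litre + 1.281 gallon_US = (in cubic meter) 0.005655. Check: 1 litre = 0.001 m^3, so 0.8063 litre = 0.8063 * 0.001 = 0.0008063 m^3. 1 gallon_US = 0.0037854118 m^3, so 1.281 gallon_US = 1.281 * 0.0037854118 = 0.0048491125 m^3. Sum: 0.0008063 + 0.0048491125 = 0.0056554125 m^3. 0.0056554125 m^3 = 0.0056554125 cubic meter ≈ 0.005655 cubic meter (4 s.f.).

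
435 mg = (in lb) 0.000959. Check: 1 mg = 1e-06 kg, so 435 mg = 435 * 1e-06 = 0.000435 kg. 1 lb = 0.45359237 kg, so 0.000435 kg = 0.000435 / 0.45359237 = 0.00095901084 lb ≈ 0.000959 lb (4 s.f.).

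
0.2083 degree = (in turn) 1 degree = 0.017453293 rad, so 0.2083 degree = 0.2083 * 0.017453293 = 0.0036355208 rad. 1 turn = 6.2831853 rad, so 0.0036355208 rad = 0.0036355208 / 6.2831853 = 0.00057861111 turn ≈ 0.0005786 turn (4 s.f.). Final answer: 0.0005786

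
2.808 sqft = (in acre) 6.446e-05. Check: 1 sqft = 0.09290304 m^2, so 2.808 sqft = 2.808 * 0.09290304 = 0.26087174 m^2. 1 acre = 4046.8564 m^2, so 0.26087174 m^2 = 0.26087174 / 4046.8564 = 6.446281e-05 acre ≈ 6.446e-05 acre (4 s.f.).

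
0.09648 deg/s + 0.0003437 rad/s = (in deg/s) 0.1162. Check: 1 deg/s = 0.017453293 rad/s, so 0.09648 deg/s = 0.09648 * 0.017453293 = 0.0016838937 rad/s. 0.0003437 rad/s is already in rad/s. Sum: 0.0016838937 + 0.0003437 = 0.0020275937 rad/s. 1 deg/s = 0.017453293 rad/s, so 0.0020275937 rad/s = 0.0020275937 / 0.017453293 = 0.11617256 deg/s ≈ 0.1162 deg/s (4 s.f.).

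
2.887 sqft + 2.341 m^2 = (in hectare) 0.0002609. Check: 1 sqft = 0.09290304 m^2, so 2.887 sqft = 2.887 * 0.09290304 = 0.26821108 m^2. 2.341 m^2 is already in m^2. Sum: 0.26821108 + 2.341 = 2.6092111 m^2. 1 hectare = 10000 m^2, so 2.6092111 m^2 = 2.6092111 / 10000 = 0.00026092111 hectare ≈ 0.0002609 hectare (4 s.f.).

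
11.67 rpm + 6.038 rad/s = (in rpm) 69.33. Check: 1 rpm = 0.10471976 rad/s, so 11.67 rpm = 11.67 * 0.10471976 = 1.2220795 rad/s. 6.038 rad/s is already in rad/s. Sum: 1.2220795 + 6.038 = 7.2600795 rad/s. 1 rpm = 0.10471976 rad/s, so 7.2600795 rad/s = 7.2600795 / 0.10471976 = 69.328653 rpm ≈ 69.33 rpm (4 s.f.).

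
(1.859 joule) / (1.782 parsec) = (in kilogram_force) 1.859 joule = 1.859 J. 1 parsec = 3.0856776e+16 m, so 1.782 parsec = 1.782 * 3.0856776e+16 = 5.4986775e+16 m. Combine: 1.859 J / 5.4986775e+16 m = 3.380813e-17 N. 1 kilogram_force = 9.80665 N, so 3.380813e-17 N = 3.380813e-17 / 9.80665 = 3.4474698e-18 kilogram_force ≈ 3.447e-18 kilogram_force (4 s.f.). Final answer: 3.447e-18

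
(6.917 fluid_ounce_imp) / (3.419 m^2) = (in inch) 0.002263. Check: 1 fluid_ounce_imp = 2.8413063e-05 m^3, so 6.917 fluid_ounce_imp = 6.917 * 2.8413063e-05 = 0.00019653315 m^3. 3.419 m^2 is already in m^2. Combine: 0.00019653315 m^3 / 3.419 m^2 = 5.7482642e-05 m. 1 inch = 0.0254 m, so 5.7482642e-05 m = 5.7482642e-05 / 0.0254 = 0.0022630961 inch ≈ 0.002263 inch (4 s.f.).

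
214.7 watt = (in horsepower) 0.2879. Check: 214.7 watt = 214.7 W. 1 horsepower = 745.69987 W, so 214.7 W = 214.7 / 745.69987 = 0.28791744 horsepower ≈ 0.2879 horsepower (4 s.f.).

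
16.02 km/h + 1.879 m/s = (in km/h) 22.78. Check: 1 km/h = 0.27777778 m/s, so 16.02 km/h = 16.02 * 0.27777778 = 4.45 m/s. 1.879 m/s is already in m/s. Sum: 4.45 + 1.879 = 6.329 m/s. 1 km/h = 0.27777778 m/s, so 6.329 m/s = 6.329 / 0.27777778 = 22.7844 km/h ≈ 22.78 km/h (4 s.f.).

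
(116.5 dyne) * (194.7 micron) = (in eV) 1.416e+12. Check: 1 dyne = 1e-05 N, so 116.5 dyne = 116.5 * 1e-05 = 0.001165 N. 1 micron = 1e-06 m, so 194.7 micron = 194.7 * 1e-06 = 0.0001947 m. Combine: 0.001165 N * 0.0001947 m = 2.268255e-07 J. 1 eV = 1.6021766e-19 J, so 2.268255e-07 J = 2.268255e-07 / 1.6021766e-19 = 1.4157334e+12 eV ≈ 1.416e+12 eV (4 s.f.).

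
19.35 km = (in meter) 1 km = 1000 m, so 19.35 km = 19.35 * 1000 = 19350 m. 19350 m = 19350 meter ≈ 1.935e+04 meter (4 s.f.). Final answer: 1.935e+04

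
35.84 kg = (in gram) 1 gram = 0.001 kg, so 35.84 kg = 35.84 / 0.001 = 35840 gram ≈ 3.584e+04 gram (4 s.f.). Final answer: 3.584e+04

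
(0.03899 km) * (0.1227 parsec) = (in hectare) 1 km = 1000 m, so 0.03899 km = 0.03899 * 1000 = 38.99 m. 1 parsec = 3.0856776e+16 m, so 0.1227 parsec = 0.1227 * 3.0856776e+16 = 3.7861264e+15 m. Combine: 38.99 m * 3.7861264e+15 m = 1.4762107e+17 m^2. 1 hectare = 10000 m^2, so 1.4762107e+17 m^2 = 1.4762107e+17 / 10000 = 1.4762107e+13 hectare ≈ 1.476e+13 hectare (4 s.f.). Final answer: 1.476e+13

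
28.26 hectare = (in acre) 1 hectare = 10000 m^2, so 28.26 hectare = 28.26 * 10000 = 282600 m^2. 1 acre = 4046.8564 m^2, so 282600 m^2 = 282600 / 4046.8564 = 69.831981 acre ≈ 69.83 acre (4 s.f.). Final answer: 69.83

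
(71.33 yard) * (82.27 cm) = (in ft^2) 577.6. Check: 1 yard = 0.9144 m, so 71.33 yard = 71.33 * 0.9144 = 65.224152 m. 1 cm = 0.01 m, so 82.27 cm = 82.27 * 0.01 = 0.8227 m. Combine: 65.224152 m * 0.8227 m = 53.65991 m^2. 1 ft^2 = 0.09290304 m^2, so 53.65991 m^2 = 53.65991 / 0.09290304 = 577.59046 ft^2 ≈ 577.6 ft^2 (4 s.f.).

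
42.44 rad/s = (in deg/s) 2432. Check: 1 deg/s = 0.017453293 rad/s, so 42.44 rad/s = 42.44 / 0.017453293 = 2431.6329 deg/s ≈ 2432 deg/s (4 s.f.).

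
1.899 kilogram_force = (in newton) 18.62. Check: 1 kilogram_force = 9.80665 N, so 1.899 kilogram_force = 1.899 * 9.80665 = 18.622828 N. 18.622828 N = 18.622828 newton ≈ 18.62 newton (4 s.f.).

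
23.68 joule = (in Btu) 23.68 joule = 23.68 J. 1 Btu = 1055.0559 J, so 23.68 J = 23.68 / 1055.0559 = 0.022444309 Btu ≈ 0.02244 Btu (4 s.f.). Final answer: 0.02244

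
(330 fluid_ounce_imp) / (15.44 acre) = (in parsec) 4.863e-24. Check: 1 fluid_ounce_imp = 2.8413063e-05 m^3, so 330 fluid_ounce_imp = 330 * 2.8413063e-05 = 0.0093763106 m^3. 1 acre = 4046.8564 m^2, so 15.44 acre = 15.44 * 4046.8564 = 62483.463 m^2. Combine: 0.0093763106 m^3 / 62483.463 m^2 = 1.5006067e-07 m. 1 parsec = 3.0856776e+16 m, so 1.5006067e-07 m = 1.5006067e-07 / 3.0856776e+16 = 4.8631353e-24 parsec ≈ 4.863e-24 parsec (4 s.f.).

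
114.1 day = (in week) 1 day = 86400 s, so 114.1 day = 114.1 * 86400 = 9858240 s. 1 week = 604800 s, so 9858240 s = 9858240 / 604800 = 16.3 week. Final answer: 16.3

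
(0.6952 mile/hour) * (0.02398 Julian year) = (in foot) 1 mile/hour = 0.44704 m/s, so 0.6952 mile/hour = 0.6952 * 0.44704 = 0.31078221 m/s. 1 Julian year = 31557600 s, so 0.02398 Julian year = 0.02398 * 31557600 = 756751.25 s. Combine: 0.31078221 m/s * 756751.25 s = 235184.82 m. 1 foot = 0.3048 m, so 235184.82 m = 235184.82 / 0.3048 = 771603.75 foot ≈ 7.716e+05 foot (4 s.f.). Final answer: 7.716e+05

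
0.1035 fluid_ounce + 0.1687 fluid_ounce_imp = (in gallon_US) 0.002075. Check: 1 fluid_ounce = 2.957353e-05 m^3, so 0.1035 fluid_ounce = 0.1035 * 2.957353e-05 = 3.0608603e-06 m^3. 1 fluid_ounce_imp = 2.8413063e-05 m^3, so 0.1687 fluid_ounce_imp = 0.1687 * 2.8413063e-05 = 4.7932836e-06 m^3. Sum: 3.0608603e-06 + 4.7932836e-06 = 7.854144e-06 m^3. 1 gallon_US = 0.0037854118 m^3, so 7.854144e-06 m^3 = 7.854144e-06 / 0.0037854118 = 0.0020748453 gallon_US ≈ 0.002075 gallon_US (4 s.f.).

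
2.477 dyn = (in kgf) 2.526e-06. Check: 1 dyn = 1e-05 N, so 2.477 dyn = 2.477 * 1e-05 = 2.477e-05 N. 1 kgf = 9.80665 N, so 2.477e-05 N = 2.477e-05 / 9.80665 = 2.5258371e-06 kgf ≈ 2.526e-06 kgf (4 s.f.).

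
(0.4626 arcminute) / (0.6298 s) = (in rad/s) 1 arcminute = 0.00029088821 rad, so 0.4626 arcminute = 0.4626 * 0.00029088821 = 0.00013456489 rad. 0.6298 s is already in s. Combine: 0.00013456489 rad / 0.6298 s = 0.00021366289 rad/s. Result: 0.00021366289 rad/s ≈ 0.0002137 rad/s (4 s.f.). Final answer: 0.0002137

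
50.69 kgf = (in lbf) 111.8. Check: 1 kgf = 9.80665 N, so 50.69 kgf = 50.69 * 9.80665 = 497.09909 N. 1 lbf = 4.4482216 N, so 497.09909 N = 497.09909 / 4.4482216 = 111.75232 lbf ≈ 111.8 lbf (4 s.f.).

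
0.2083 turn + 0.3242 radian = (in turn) 1 turn = 6.2831853 rad, so 0.2083 turn = 0.2083 * 6.2831853 = 1.3087875 rad. 0.3242 radian = 0.3242 rad. Sum: 1.3087875 + 0.3242 = 1.6329875 rad. 1 turn = 6.2831853 rad, so 1.6329875 rad = 1.6329875 / 6.2831853 = 0.25989803 turn ≈ 0.2599 turn (4 s.f.). Final answer: 0.2599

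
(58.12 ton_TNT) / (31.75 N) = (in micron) 1 ton_TNT = 4.184e+09 J, so 58.12 ton_TNT = 58.12 * 4.184e+09 = 2.4317408e+11 J. 31.75 N is already in N. Combine: 2.4317408e+11 J / 31.75 N = 7.6590261e+09 m. 1 micron = 1e-06 m, so 7.6590261e+09 m = 7.6590261e+09 / 1e-06 = 7.6590261e+15 micron ≈ 7.659e+15 micron (4 s.f.). Final answer: 7.659e+15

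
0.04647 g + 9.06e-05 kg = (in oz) 1 g = 0.001 kg, so 0.04647 g = 0.04647 * 0.001 = 4.647e-05 kg. 9.06e-05 kg is already in kg. Sum: 4.647e-05 + 9.06e-05 = 0.00013707 kg. 1 oz = 0.028349523 kg, so 0.00013707 kg = 0.00013707 / 0.028349523 = 0.004835002 oz ≈ 0.004835 oz (4 s.f.). Final answer: 0.004835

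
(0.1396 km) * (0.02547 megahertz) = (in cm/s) 1 km = 1000 m, so 0.1396 km = 0.1396 * 1000 = 139.6 m. 1 megahertz = 1000000 Hz, so 0.02547 megahertz = 0.02547 * 1000000 = 25470 Hz. Combine: 139.6 m * 25470 Hz = 3555612 m/s. 1 cm/s = 0.01 m/s, so 3555612 m/s = 3555612 / 0.01 = 3.555612e+08 cm/s ≈ 3.556e+08 cm/s (4 s.f.). Final answer: 3.556e+08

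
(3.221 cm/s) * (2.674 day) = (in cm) 7.442e+05. Check: 1 cm/s = 0.01 m/s, so 3.221 cm/s = 3.221 * 0.01 = 0.03221 m/s. 1 day = 86400 s, so 2.674 day = 2.674 * 86400 = 231033.6 s. Combine: 0.03221 m/s * 231033.6 s = 7441.5923 m. 1 cm = 0.01 m, so 7441.5923 m = 7441.5923 / 0.01 = 744159.23 cm ≈ 7.442e+05 cm (4 s.f.).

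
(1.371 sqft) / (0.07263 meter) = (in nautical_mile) 1 sqft = 0.09290304 m^2, so 1.371 sqft = 1.371 * 0.09290304 = 0.12737007 m^2. 0.07263 meter = 0.07263 m. Combine: 0.12737007 m^2 / 0.07263 m = 1.753684 m. 1 nautical_mile = 1852 m, so 1.753684 m = 1.753684 / 1852 = 0.0009469136 nautical_mile ≈ 0.0009469 nautical_mile (4 s.f.). Final answer: 0.0009469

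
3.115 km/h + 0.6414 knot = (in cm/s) 119.5. Check: 1 km/h = 0.27777778 m/s, so 3.115 km/h = 3.115 * 0.27777778 = 0.86527778 m/s. 1 knot = 0.51444444 m/s, so 0.6414 knot = 0.6414 * 0.51444444 = 0.32996467 m/s. Sum: 0.86527778 + 0.32996467 = 1.1952424 m/s. 1 cm/s = 0.01 m/s, so 1.1952424 m/s = 1.1952424 / 0.01 = 119.52424 cm/s ≈ 119.5 cm/s (4 s.f.).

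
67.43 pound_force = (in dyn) 2.999e+07. Check: 1 pound_force = 4.4482216 N, so 67.43 pound_force = 67.43 * 4.4482216 = 299.94358 N. 1 dyn = 1e-05 N, so 299.94358 N = 299.94358 / 1e-05 = 29994358 dyn ≈ 2.999e+07 dyn (4 s.f.).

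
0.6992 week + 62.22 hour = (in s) 1 week = 604800 s, so 0.6992 week = 0.6992 * 604800 = 422876.16 s. 1 hour = 3600 s, so 62.22 hour = 62.22 * 3600 = 223992 s. Sum: 422876.16 + 223992 = 646868.16 s. Result: 646868.16 s ≈ 6.469e+05 s (4 s.f.). Final answer: 6.469e+05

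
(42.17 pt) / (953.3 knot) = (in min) 5.056e-07. Check: 1 pt = 0.00035277778 m, so 42.17 pt = 42.17 * 0.00035277778 = 0.014876639 m. 1 knot = 0.51444444 m/s, so 953.3 knot = 953.3 * 0.51444444 = 490.41989 m/s. Combine: 0.014876639 m / 490.41989 m/s = 3.0334493e-05 s. 1 min = 60 s, so 3.0334493e-05 s = 3.0334493e-05 / 60 = 5.0557489e-07 min ≈ 5.056e-07 min (4 s.f.).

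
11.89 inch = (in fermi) 3.02e+14. Check: 1 inch = 0.0254 m, so 11.89 inch = 11.89 * 0.0254 = 0.302006 m. 1 fermi = 1e-15 m, so 0.302006 m = 0.302006 / 1e-15 = 3.02006e+14 fermi ≈ 3.02e+14 fermi (4 s.f.).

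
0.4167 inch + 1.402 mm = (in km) 1.199e-05. Check: 1 inch = 0.0254 m, so 0.4167 inch = 0.4167 * 0.0254 = 0.01058418 m. 1 mm = 0.001 m, so 1.402 mm = 1.402 * 0.001 = 0.001402 m. Sum: 0.01058418 + 0.001402 = 0.01198618 m. 1 km = 1000 m, so 0.01198618 m = 0.01198618 / 1000 = 1.198618e-05 km ≈ 1.199e-05 km (4 s.f.).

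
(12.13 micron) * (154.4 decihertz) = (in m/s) 1 micron = 1e-06 m, so 12.13 micron = 12.13 * 1e-06 = 1.213e-05 m. 1 decihertz = 0.1 Hz, so 154.4 decihertz = 154.4 * 0.1 = 15.44 Hz. Combine: 1.213e-05 m * 15.44 Hz = 0.0001872872 m/s. Result: 0.0001872872 m/s ≈ 0.0001873 m/s (4 s.f.). Final answer: 0.0001873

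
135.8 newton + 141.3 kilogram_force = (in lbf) 342. Check: 135.8 newton = 135.8 N. 1 kilogram_force = 9.80665 N, so 141.3 kilogram_force = 141.3 * 9.80665 = 1385.6796 N. Sum: 135.8 + 1385.6796 = 1521.4796 N. 1 lbf = 4.4482216 N, so 1521.4796 N = 1521.4796 / 4.4482216 = 342.04223 lbf ≈ 342 lbf (4 s.f.).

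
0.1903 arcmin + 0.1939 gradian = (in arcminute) 10.66. Check: 1 arcmin = 0.00029088821 rad, so 0.1903 arcmin = 0.1903 * 0.00029088821 = 5.5356026e-05 rad. 1 gradian = 0.015707963 rad, so 0.1939 gradian = 0.1939 * 0.015707963 = 0.0030457741 rad. Sum: 5.5356026e-05 + 0.0030457741 = 0.0031011301 rad. 1 arcminute = 0.00029088821 rad, so 0.0031011301 rad = 0.0031011301 / 0.00029088821 = 10.6609 arcminute ≈ 10.66 arcminute (4 s.f.).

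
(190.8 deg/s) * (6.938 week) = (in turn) 1 deg/s = 0.017453293 rad/s, so 190.8 deg/s = 190.8 * 0.017453293 = 3.3300882 rad/s. 1 week = 604800 s, so 6.938 week = 6.938 * 604800 = 4196102.4 s. Combine: 3.3300882 rad/s * 4196102.4 s = 13973391 rad. 1 turn = 6.2831853 rad, so 13973391 rad = 13973391 / 6.2831853 = 2223934.3 turn ≈ 2.224e+06 turn (4 s.f.). Final answer: 2.224e+06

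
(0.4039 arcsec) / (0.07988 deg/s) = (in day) 1.626e-08. Check: 1 arcsec = 4.8481368e-06 rad, so 0.4039 arcsec = 0.4039 * 4.8481368e-06 = 1.9581625e-06 rad. 1 deg/s = 0.017453293 rad/s, so 0.07988 deg/s = 0.07988 * 0.017453293 = 0.001394169 rad/s. Combine: 1.9581625e-06 rad / 0.001394169 rad/s = 0.0014045374 s. 1 day = 86400 s, so 0.0014045374 s = 0.0014045374 / 86400 = 1.6256219e-08 day ≈ 1.626e-08 day (4 s.f.).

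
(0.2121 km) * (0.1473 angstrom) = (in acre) 1 km = 1000 m, so 0.2121 km = 0.2121 * 1000 = 212.1 m. 1 angstrom = 1e-10 m, so 0.1473 angstrom = 0.1473 * 1e-10 = 1.473e-11 m. Combine: 212.1 m * 1.473e-11 m = 3.124233e-09 m^2. 1 acre = 4046.8564 m^2, so 3.124233e-09 m^2 = 3.124233e-09 / 4046.8564 = 7.7201479e-13 acre ≈ 7.72e-13 acre (4 s.f.). Final answer: 7.72e-13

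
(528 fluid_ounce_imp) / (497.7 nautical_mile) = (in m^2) 1.628e-08. Check: 1 fluid_ounce_imp = 2.8413063e-05 m^3, so 528 fluid_ounce_imp = 528 * 2.8413063e-05 = 0.015002097 m^3. 1 nautical_mile = 1852 m, so 497.7 nautical_mile = 497.7 * 1852 = 921740.4 m. Combine: 0.015002097 m^3 / 921740.4 m = 1.6275838e-08 m^2. Result: 1.6275838e-08 m^2 ≈ 1.628e-08 m^2 (4 s.f.).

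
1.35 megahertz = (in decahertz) 1.35e+05. Check: 1 megahertz = 1000000 Hz, so 1.35 megahertz = 1.35 * 1000000 = 1350000 Hz. 1 decahertz = 10 Hz, so 1350000 Hz = 1350000 / 10 = 135000 decahertz ≈ 1.35e+05 decahertz (4 s.f.).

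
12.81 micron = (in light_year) 1 micron = 1e-06 m, so 12.81 micron = 12.81 * 1e-06 = 1.281e-05 m. 1 light_year = 9.4607305e+15 m, so 1.281e-05 m = 1.281e-05 / 9.4607305e+15 = 1.3540181e-21 light_year ≈ 1.354e-21 light_year (4 s.f.). Final answer: 1.354e-21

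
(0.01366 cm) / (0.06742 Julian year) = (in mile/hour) 1.436e-10. Check: 1 cm = 0.01 m, so 0.01366 cm = 0.01366 * 0.01 = 0.0001366 m. 1 Julian year = 31557600 s, so 0.06742 Julian year = 0.06742 * 31557600 = 2127613.4 s. Combine: 0.0001366 m / 2127613.4 s = 6.4203394e-11 m/s. 1 mile/hour = 0.44704 m/s, so 6.4203394e-11 m/s = 6.4203394e-11 / 0.44704 = 1.436189e-10 mile/hour ≈ 1.436e-10 mile/hour (4 s.f.).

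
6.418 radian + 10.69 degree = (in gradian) 6.418 radian = 6.418 rad. 1 degree = 0.017453293 rad, so 10.69 degree = 10.69 * 0.017453293 = 0.1865757 rad. Sum: 6.418 + 0.1865757 = 6.6045757 rad. 1 gradian = 0.015707963 rad, so 6.6045757 rad = 6.6045757 / 0.015707963 = 420.46035 gradian ≈ 420.5 gradian (4 s.f.). Final answer: 420.5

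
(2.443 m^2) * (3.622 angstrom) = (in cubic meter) 8.849e-10. Check: 2.443 m^2 is already in m^2. 1 angstrom = 1e-10 m, so 3.622 angstrom = 3.622 * 1e-10 = 3.622e-10 m. Combine: 2.443 m^2 * 3.622e-10 m = 8.848546e-10 m^3. 8.848546e-10 m^3 = 8.848546e-10 cubic meter ≈ 8.849e-10 cubic meter (4 s.f.).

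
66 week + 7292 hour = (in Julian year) 1 week = 604800 s, so 66 week = 66 * 604800 = 39916800 s. 1 hour = 3600 s, so 7292 hour = 7292 * 3600 = 26251200 s. Sum: 39916800 + 26251200 = 66168000 s. 1 Julian year = 31557600 s, so 66168000 s = 66168000 / 31557600 = 2.0967374 Julian year ≈ 2.097 Julian year (4 s.f.). Final answer: 2.097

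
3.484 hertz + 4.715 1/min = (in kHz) 3.484 hertz = 3.484 Hz. 1 1/min = 0.016666667 Hz, so 4.715 1/min = 4.715 * 0.016666667 = 0.078583333 Hz. Sum: 3.484 + 0.078583333 = 3.5625833 Hz. 1 kHz = 1000 Hz, so 3.5625833 Hz = 3.5625833 / 1000 = 0.0035625833 kHz ≈ 0.003563 kHz (4 s.f.). Final answer: 0.003563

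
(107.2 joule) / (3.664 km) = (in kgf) 0.002983. Check: 107.2 joule = 107.2 J. 1 km = 1000 m, so 3.664 km = 3.664 * 1000 = 3664 m. Combine: 107.2 J / 3664 m = 0.029257642 N. 1 kgf = 9.80665 N, so 0.029257642 N = 0.029257642 / 9.80665 = 0.0029834492 kgf ≈ 0.002983 kgf (4 s.f.).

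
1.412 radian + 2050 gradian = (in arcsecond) 1.412 radian = 1.412 rad. 1 gradian = 0.015707963 rad, so 2050 gradian = 2050 * 0.015707963 = 32.201325 rad. Sum: 1.412 + 32.201325 = 33.613325 rad. 1 arcsecond = 4.8481368e-06 rad, so 33.613325 rad = 33.613325 / 4.8481368e-06 = 6933245.9 arcsecond ≈ 6.933e+06 arcsecond (4 s.f.). Final answer: 6.933e+06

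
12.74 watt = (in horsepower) 12.74 watt = 12.74 W. 1 horsepower = 745.69987 W, so 12.74 W = 12.74 / 745.69987 = 0.017084621 horsepower ≈ 0.01708 horsepower (4 s.f.). Final answer: 0.01708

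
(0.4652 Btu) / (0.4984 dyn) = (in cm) 1 Btu = 1055.0559 J, so 0.4652 Btu = 0.4652 * 1055.0559 = 490.81198 J. 1 dyn = 1e-05 N, so 0.4984 dyn = 0.4984 * 1e-05 = 4.984e-06 N. Combine: 490.81198 J / 4.984e-06 N = 98477525 m. 1 cm = 0.01 m, so 98477525 m = 98477525 / 0.01 = 9.8477525e+09 cm ≈ 9.848e+09 cm (4 s.f.). Final answer: 9.848e+09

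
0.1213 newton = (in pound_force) 0.1213 newton = 0.1213 N. 1 pound_force = 4.4482216 N, so 0.1213 N = 0.1213 / 4.4482216 = 0.027269325 pound_force ≈ 0.02727 pound_force (4 s.f.). Final answer: 0.02727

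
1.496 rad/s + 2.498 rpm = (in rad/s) 1.496 rad/s is already in rad/s. 1 rpm = 0.10471976 rad/s, so 2.498 rpm = 2.498 * 0.10471976 = 0.26158995 rad/s. Sum: 1.496 + 0.26158995 = 1.7575899 rad/s. Result: 1.7575899 rad/s ≈ 1.758 rad/s (4 s.f.). Final answer: 1.758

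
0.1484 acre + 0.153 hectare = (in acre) 0.5265. Check: 1 acre = 4046.8564 m^2, so 0.1484 acre = 0.1484 * 4046.8564 = 600.55349 m^2. 1 hectare = 10000 m^2, so 0.153 hectare = 0.153 * 10000 = 1530 m^2. Sum: 600.55349 + 1530 = 2130.5535 m^2. 1 acre = 4046.8564 m^2, so 2130.5535 m^2 = 2130.5535 / 4046.8564 = 0.52647123 acre ≈ 0.5265 acre (4 s.f.).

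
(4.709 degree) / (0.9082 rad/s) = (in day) 1.047e-06. Check: 1 degree = 0.017453293 rad, so 4.709 degree = 4.709 * 0.017453293 = 0.082187554 rad. 0.9082 rad/s is already in rad/s. Combine: 0.082187554 rad / 0.9082 rad/s = 0.090494995 s. 1 day = 86400 s, so 0.090494995 s = 0.090494995 / 86400 = 1.0473958e-06 day ≈ 1.047e-06 day (4 s.f.).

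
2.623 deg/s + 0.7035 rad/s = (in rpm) 1 deg/s = 0.017453293 rad/s, so 2.623 deg/s = 2.623 * 0.017453293 = 0.045779986 rad/s. 0.7035 rad/s is already in rad/s. Sum: 0.045779986 + 0.7035 = 0.74927999 rad/s. 1 rpm = 0.10471976 rad/s, so 0.74927999 rad/s = 0.74927999 / 0.10471976 = 7.1550968 rpm ≈ 7.155 rpm (4 s.f.). Final answer: 7.155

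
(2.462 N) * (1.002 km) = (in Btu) 2.462 N is already in N. 1 km = 1000 m, so 1.002 km = 1.002 * 1000 = 1002 m. Combine: 2.462 N * 1002 m = 2466.924 J. 1 Btu = 1055.0559 J, so 2466.924 J = 2466.924 / 1055.0559 = 2.3381928 Btu ≈ 2.338 Btu (4 s.f.). Final answer: 2.338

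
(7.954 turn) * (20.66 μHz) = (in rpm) 0.00986. Check: 1 turn = 6.2831853 rad, so 7.954 turn = 7.954 * 6.2831853 = 49.976456 rad. 1 μHz = 1e-06 Hz, so 20.66 μHz = 20.66 * 1e-06 = 2.066e-05 Hz. Combine: 49.976456 rad * 2.066e-05 Hz = 0.0010325136 rad/s. 1 rpm = 0.10471976 rad/s, so 0.0010325136 rad/s = 0.0010325136 / 0.10471976 = 0.0098597784 rpm ≈ 0.00986 rpm (4 s.f.).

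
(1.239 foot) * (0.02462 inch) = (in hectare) 2.362e-08. Check: 1 foot = 0.3048 m, so 1.239 foot = 1.239 * 0.3048 = 0.3776472 m. 1 inch = 0.0254 m, so 0.02462 inch = 0.02462 * 0.0254 = 0.000625348 m. Combine: 0.3776472 m * 0.000625348 m = 0.00023616092 m^2. 1 hectare = 10000 m^2, so 0.00023616092 m^2 = 0.00023616092 / 10000 = 2.3616092e-08 hectare ≈ 2.362e-08 hectare (4 s.f.).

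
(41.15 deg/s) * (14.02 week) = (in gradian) 1 deg/s = 0.017453293 rad/s, so 41.15 deg/s = 41.15 * 0.017453293 = 0.71820299 rad/s. 1 week = 604800 s, so 14.02 week = 14.02 * 604800 = 8479296 s. Combine: 0.71820299 rad/s * 8479296 s = 6089855.7 rad. 1 gradian = 0.015707963 rad, so 6089855.7 rad = 6089855.7 / 0.015707963 = 3.8769226e+08 gradian ≈ 3.877e+08 gradian (4 s.f.). Final answer: 3.877e+08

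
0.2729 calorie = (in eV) 7.127e+18. Check: 1 calorie = 4.184 J, so 0.2729 calorie = 0.2729 * 4.184 = 1.1418136 J. 1 eV = 1.6021766e-19 J, so 1.1418136 J = 1.1418136 / 1.6021766e-19 = 7.1266399e+18 eV ≈ 7.127e+18 eV (4 s.f.).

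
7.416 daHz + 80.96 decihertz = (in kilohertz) 0.08226. Check: 1 daHz = 10 Hz, so 7.416 daHz = 7.416 * 10 = 74.16 Hz. 1 decihertz = 0.1 Hz, so 80.96 decihertz = 80.96 * 0.1 = 8.096 Hz. Sum: 74.16 + 8.096 = 82.256 Hz. 1 kilohertz = 1000 Hz, so 82.256 Hz = 82.256 / 1000 = 0.082256 kilohertz ≈ 0.08226 kilohertz (4 s.f.).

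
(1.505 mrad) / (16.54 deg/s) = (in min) 1 mrad = 0.001 rad, so 1.505 mrad = 1.505 * 0.001 = 0.001505 rad. 1 deg/s = 0.017453293 rad/s, so 16.54 deg/s = 16.54 * 0.017453293 = 0.28867746 rad/s. Combine: 0.001505 rad / 0.28867746 rad/s = 0.005213431 s. 1 min = 60 s, so 0.005213431 s = 0.005213431 / 60 = 8.6890516e-05 min ≈ 8.689e-05 min (4 s.f.). Final answer: 8.689e-05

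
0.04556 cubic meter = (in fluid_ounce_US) 1541. Check: 0.04556 cubic meter = 0.04556 m^3. 1 fluid_ounce_US = 2.957353e-05 m^3, so 0.04556 m^3 = 0.04556 / 2.957353e-05 = 1540.5669 fluid_ounce_US ≈ 1541 fluid_ounce_US (4 s.f.).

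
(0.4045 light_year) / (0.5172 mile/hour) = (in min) 1 light_year = 9.4607305e+15 m, so 0.4045 light_year = 0.4045 * 9.4607305e+15 = 3.8268655e+15 m. 1 mile/hour = 0.44704 m/s, so 0.5172 mile/hour = 0.5172 * 0.44704 = 0.23120909 m/s. Combine: 3.8268655e+15 m / 0.23120909 m/s = 1.6551536e+16 s. 1 min = 60 s, so 1.6551536e+16 s = 1.6551536e+16 / 60 = 2.7585893e+14 min ≈ 2.759e+14 min (4 s.f.). Final answer: 2.759e+14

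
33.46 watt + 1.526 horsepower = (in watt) 1171. Check: 33.46 watt = 33.46 W. 1 horsepower = 745.69987 W, so 1.526 horsepower = 1.526 * 745.69987 = 1137.938 W. Sum: 33.46 + 1137.938 = 1171.398 W. 1171.398 W = 1171.398 watt ≈ 1171 watt (4 s.f.).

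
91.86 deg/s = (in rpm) 15.31. Check: 1 deg/s = 0.017453293 rad/s, so 91.86 deg/s = 91.86 * 0.017453293 = 1.6032595 rad/s. 1 rpm = 0.10471976 rad/s, so 1.6032595 rad/s = 1.6032595 / 0.10471976 = 15.31 rpm.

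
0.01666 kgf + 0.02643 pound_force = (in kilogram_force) 0.02865. Check: 1 kgf = 9.80665 N, so 0.01666 kgf = 0.01666 * 9.80665 = 0.16337879 N. 1 pound_force = 4.4482216 N, so 0.02643 pound_force = 0.02643 * 4.4482216 = 0.1175665 N. Sum: 0.16337879 + 0.1175665 = 0.28094529 N. 1 kilogram_force = 9.80665 N, so 0.28094529 N = 0.28094529 / 9.80665 = 0.028648446 kilogram_force ≈ 0.02865 kilogram_force (4 s.f.).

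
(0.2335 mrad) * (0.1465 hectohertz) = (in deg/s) 1 mrad = 0.001 rad, so 0.2335 mrad = 0.2335 * 0.001 = 0.0002335 rad. 1 hectohertz = 100 Hz, so 0.1465 hectohertz = 0.1465 * 100 = 14.65 Hz. Combine: 0.0002335 rad * 14.65 Hz = 0.003420775 rad/s. 1 deg/s = 0.017453293 rad/s, so 0.003420775 rad/s = 0.003420775 / 0.017453293 = 0.19599597 deg/s ≈ 0.196 deg/s (4 s.f.). Final answer: 0.196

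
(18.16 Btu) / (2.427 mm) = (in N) 7.894e+06. Check: 1 Btu = 1055.0559 J, so 18.16 Btu = 18.16 * 1055.0559 = 19159.814 J. 1 mm = 0.001 m, so 2.427 mm = 2.427 * 0.001 = 0.002427 m. Combine: 19159.814 J / 0.002427 m = 7894443.5 N. Result: 7894443.5 N ≈ 7.894e+06 N (4 s.f.).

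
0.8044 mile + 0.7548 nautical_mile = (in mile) 1 mile = 1609.344 m, so 0.8044 mile = 0.8044 * 1609.344 = 1294.5563 m. 1 nautical_mile = 1852 m, so 0.7548 nautical_mile = 0.7548 * 1852 = 1397.8896 m. Sum: 1294.5563 + 1397.8896 = 2692.4459 m. 1 mile = 1609.344 m, so 2692.4459 m = 2692.4459 / 1609.344 = 1.6730083 mile ≈ 1.673 mile (4 s.f.). Final answer: 1.673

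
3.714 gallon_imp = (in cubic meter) 1 gallon_imp = 0.00454609 m^3, so 3.714 gallon_imp = 3.714 * 0.00454609 = 0.016884178 m^3. 0.016884178 m^3 = 0.016884178 cubic meter ≈ 0.01688 cubic meter (4 s.f.). Final answer: 0.01688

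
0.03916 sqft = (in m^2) 1 sqft = 0.09290304 m^2, so 0.03916 sqft = 0.03916 * 0.09290304 = 0.003638083 m^2. Result: 0.003638083 m^2 ≈ 0.003638 m^2 (4 s.f.). Final answer: 0.003638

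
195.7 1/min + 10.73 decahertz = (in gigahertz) 1.106e-07. Check: 1 1/min = 0.016666667 Hz, so 195.7 1/min = 195.7 * 0.016666667 = 3.2616667 Hz. 1 decahertz = 10 Hz, so 10.73 decahertz = 10.73 * 10 = 107.3 Hz. Sum: 3.2616667 + 107.3 = 110.56167 Hz. 1 gigahertz = 1e+09 Hz, so 110.56167 Hz = 110.56167 / 1e+09 = 1.1056167e-07 gigahertz ≈ 1.106e-07 gigahertz (4 s.f.).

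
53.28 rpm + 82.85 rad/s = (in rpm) 1 rpm = 0.10471976 rad/s, so 53.28 rpm = 53.28 * 0.10471976 = 5.5794686 rad/s. 82.85 rad/s is already in rad/s. Sum: 5.5794686 + 82.85 = 88.429469 rad/s. 1 rpm = 0.10471976 rad/s, so 88.429469 rad/s = 88.429469 / 0.10471976 = 844.43922 rpm ≈ 844.4 rpm (4 s.f.). Final answer: 844.4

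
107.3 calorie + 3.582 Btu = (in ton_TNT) 1.011e-06. Check: 1 calorie = 4.184 J, so 107.3 calorie = 107.3 * 4.184 = 448.9432 J. 1 Btu = 1055.0559 J, so 3.582 Btu = 3.582 * 1055.0559 = 3779.2101 J. Sum: 448.9432 + 3779.2101 = 4228.1533 J. 1 ton_TNT = 4.184e+09 J, so 4228.1533 J = 4228.1533 / 4.184e+09 = 1.0105529e-06 ton_TNT ≈ 1.011e-06 ton_TNT (4 s.f.).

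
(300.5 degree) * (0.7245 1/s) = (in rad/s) 3.8. Check: 1 degree = 0.017453293 rad, so 300.5 degree = 300.5 * 0.017453293 = 5.2447144 rad. 0.7245 1/s = 0.7245 Hz. Combine: 5.2447144 rad * 0.7245 Hz = 3.7997956 rad/s. Result: 3.7997956 rad/s ≈ 3.8 rad/s (4 s.f.).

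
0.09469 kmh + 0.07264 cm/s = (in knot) 1 kmh = 0.27777778 m/s, so 0.09469 kmh = 0.09469 * 0.27777778 = 0.026302778 m/s. 1 cm/s = 0.01 m/s, so 0.07264 cm/s = 0.07264 * 0.01 = 0.0007264 m/s. Sum: 0.026302778 + 0.0007264 = 0.027029178 m/s. 1 knot = 0.51444444 m/s, so 0.027029178 m/s = 0.027029178 / 0.51444444 = 0.052540518 knot ≈ 0.05254 knot (4 s.f.). Final answer: 0.05254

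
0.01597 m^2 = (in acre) 3.946e-06. Check: 1 acre = 4046.8564 m^2, so 0.01597 m^2 = 0.01597 / 4046.8564 = 3.9462729e-06 acre ≈ 3.946e-06 acre (4 s.f.).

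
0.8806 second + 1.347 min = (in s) 0.8806 second = 0.8806 s. 1 min = 60 s, so 1.347 min = 1.347 * 60 = 80.82 s. Sum: 0.8806 + 80.82 = 81.7006 s. Result: 81.7006 s ≈ 81.7 s (4 s.f.). Final answer: 81.7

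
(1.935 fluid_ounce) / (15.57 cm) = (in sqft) 0.003956. Check: 1 fluid_ounce = 2.957353e-05 m^3, so 1.935 fluid_ounce = 1.935 * 2.957353e-05 = 5.722478e-05 m^3. 1 cm = 0.01 m, so 15.57 cm = 15.57 * 0.01 = 0.1557 m. Combine: 5.722478e-05 m^3 / 0.1557 m = 0.0003675323 m^2. 1 sqft = 0.09290304 m^2, so 0.0003675323 m^2 = 0.0003675323 / 0.09290304 = 0.0039560848 sqft ≈ 0.003956 sqft (4 s.f.).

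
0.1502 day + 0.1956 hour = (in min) 1 day = 86400 s, so 0.1502 day = 0.1502 * 86400 = 12977.28 s. 1 hour = 3600 s, so 0.1956 hour = 0.1956 * 3600 = 704.16 s. Sum: 12977.28 + 704.16 = 13681.44 s. 1 min = 60 s, so 13681.44 s = 13681.44 / 60 = 228.024 min ≈ 228 min (4 s.f.). Final answer: 228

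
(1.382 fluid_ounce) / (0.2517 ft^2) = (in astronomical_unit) 1 fluid_ounce = 2.957353e-05 m^3, so 1.382 fluid_ounce = 1.382 * 2.957353e-05 = 4.0870618e-05 m^3. 1 ft^2 = 0.09290304 m^2, so 0.2517 ft^2 = 0.2517 * 0.09290304 = 0.023383695 m^2. Combine: 4.0870618e-05 m^3 / 0.023383695 m^2 = 0.0017478255 m. 1 astronomical_unit = 1.4959787e+11 m, so 0.0017478255 m = 0.0017478255 / 1.4959787e+11 = 1.1683492e-14 astronomical_unit ≈ 1.168e-14 astronomical_unit (4 s.f.). Final answer: 1.168e-14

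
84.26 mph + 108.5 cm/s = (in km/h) 139.5. Check: 1 mph = 0.44704 m/s, so 84.26 mph = 84.26 * 0.44704 = 37.66759 m/s. 1 cm/s = 0.01 m/s, so 108.5 cm/s = 108.5 * 0.01 = 1.085 m/s. Sum: 37.66759 + 1.085 = 38.75259 m/s. 1 km/h = 0.27777778 m/s, so 38.75259 m/s = 38.75259 / 0.27777778 = 139.50933 km/h ≈ 139.5 km/h (4 s.f.).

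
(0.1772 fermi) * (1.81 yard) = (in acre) 1 fermi = 1e-15 m, so 0.1772 fermi = 0.1772 * 1e-15 = 1.772e-16 m. 1 yard = 0.9144 m, so 1.81 yard = 1.81 * 0.9144 = 1.655064 m. Combine: 1.772e-16 m * 1.655064 m = 2.9327734e-16 m^2. 1 acre = 4046.8564 m^2, so 2.9327734e-16 m^2 = 2.9327734e-16 / 4046.8564 = 7.2470409e-20 acre ≈ 7.247e-20 acre (4 s.f.). Final answer: 7.247e-20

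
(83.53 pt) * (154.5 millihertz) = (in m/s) 0.004553. Check: 1 pt = 0.00035277778 m, so 83.53 pt = 83.53 * 0.00035277778 = 0.029467528 m. 1 millihertz = 0.001 Hz, so 154.5 millihertz = 154.5 * 0.001 = 0.1545 Hz. Combine: 0.029467528 m * 0.1545 Hz = 0.004552733 m/s. Result: 0.004552733 m/s ≈ 0.004553 m/s (4 s.f.).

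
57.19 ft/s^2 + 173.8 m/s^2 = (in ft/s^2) 627.4. Check: 1 ft/s^2 = 0.3048 m/s^2, so 57.19 ft/s^2 = 57.19 * 0.3048 = 17.431512 m/s^2. 173.8 m/s^2 is already in m/s^2. Sum: 17.431512 + 173.8 = 191.23151 m/s^2. 1 ft/s^2 = 0.3048 m/s^2, so 191.23151 m/s^2 = 191.23151 / 0.3048 = 627.39997 ft/s^2 ≈ 627.4 ft/s^2 (4 s.f.).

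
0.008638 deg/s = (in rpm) 1 deg/s = 0.017453293 rad/s, so 0.008638 deg/s = 0.008638 * 0.017453293 = 0.00015076154 rad/s. 1 rpm = 0.10471976 rad/s, so 0.00015076154 rad/s = 0.00015076154 / 0.10471976 = 0.0014396667 rpm ≈ 0.00144 rpm (4 s.f.). Final answer: 0.00144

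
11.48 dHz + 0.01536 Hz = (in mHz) 1163. Check: 1 dHz = 0.1 Hz, so 11.48 dHz = 11.48 * 0.1 = 1.148 Hz. 0.01536 Hz is already in Hz. Sum: 1.148 + 0.01536 = 1.16336 Hz. 1 mHz = 0.001 Hz, so 1.16336 Hz = 1.16336 / 0.001 = 1163.36 mHz ≈ 1163 mHz (4 s.f.).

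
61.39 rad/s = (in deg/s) 1 deg/s = 0.017453293 rad/s, so 61.39 rad/s = 61.39 / 0.017453293 = 3517.3879 deg/s ≈ 3517 deg/s (4 s.f.). Final answer: 3517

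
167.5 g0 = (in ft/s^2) 5389. Check: 1 g0 = 9.80665 m/s^2, so 167.5 g0 = 167.5 * 9.80665 = 1642.6139 m/s^2. 1 ft/s^2 = 0.3048 m/s^2, so 1642.6139 m/s^2 = 1642.6139 / 0.3048 = 5389.1531 ft/s^2 ≈ 5389 ft/s^2 (4 s.f.).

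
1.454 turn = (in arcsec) 1.884e+06. Check: 1 turn = 6.2831853 rad, so 1.454 turn = 1.454 * 6.2831853 = 9.1357514 rad. 1 arcsec = 4.8481368e-06 rad, so 9.1357514 rad = 9.1357514 / 4.8481368e-06 = 1884384 arcsec ≈ 1.884e+06 arcsec (4 s.f.).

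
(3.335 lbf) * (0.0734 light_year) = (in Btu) 1 lbf = 4.4482216 N, so 3.335 lbf = 3.335 * 4.4482216 = 14.834819 N. 1 light_year = 9.4607305e+15 m, so 0.0734 light_year = 0.0734 * 9.4607305e+15 = 6.9441762e+14 m. Combine: 14.834819 N * 6.9441762e+14 m = 1.030156e+16 J. 1 Btu = 1055.0559 J, so 1.030156e+16 J = 1.030156e+16 / 1055.0559 = 9.7639947e+12 Btu ≈ 9.764e+12 Btu (4 s.f.). Final answer: 9.764e+12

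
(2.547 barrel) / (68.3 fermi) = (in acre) 1.465e+09. Check: 1 barrel = 0.15898729 m^3, so 2.547 barrel = 2.547 * 0.15898729 = 0.40494064 m^3. 1 fermi = 1e-15 m, so 68.3 fermi = 68.3 * 1e-15 = 6.83e-14 m. Combine: 0.40494064 m^3 / 6.83e-14 m = 5.9288527e+12 m^2. 1 acre = 4046.8564 m^2, so 5.9288527e+12 m^2 = 5.9288527e+12 / 4046.8564 = 1.4650514e+09 acre ≈ 1.465e+09 acre (4 s.f.).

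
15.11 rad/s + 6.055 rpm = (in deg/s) 15.11 rad/s is already in rad/s. 1 rpm = 0.10471976 rad/s, so 6.055 rpm = 6.055 * 0.10471976 = 0.63407812 rad/s. Sum: 15.11 + 0.63407812 = 15.744078 rad/s. 1 deg/s = 0.017453293 rad/s, so 15.744078 rad/s = 15.744078 / 0.017453293 = 902.06923 deg/s ≈ 902.1 deg/s (4 s.f.). Final answer: 902.1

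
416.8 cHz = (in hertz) 1 cHz = 0.01 Hz, so 416.8 cHz = 416.8 * 0.01 = 4.168 Hz. 4.168 Hz = 4.168 hertz. Final answer: 4.168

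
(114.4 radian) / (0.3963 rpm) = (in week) 0.004558. Check: 114.4 radian = 114.4 rad. 1 rpm = 0.10471976 rad/s, so 0.3963 rpm = 0.3963 * 0.10471976 = 0.041500439 rad/s. Combine: 114.4 rad / 0.041500439 rad/s = 2756.5973 s. 1 week = 604800 s, so 2756.5973 s = 2756.5973 / 604800 = 0.004557866 week ≈ 0.004558 week (4 s.f.).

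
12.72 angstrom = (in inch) 1 angstrom = 1e-10 m, so 12.72 angstrom = 12.72 * 1e-10 = 1.272e-09 m. 1 inch = 0.0254 m, so 1.272e-09 m = 1.272e-09 / 0.0254 = 5.007874e-08 inch ≈ 5.008e-08 inch (4 s.f.). Final answer: 5.008e-08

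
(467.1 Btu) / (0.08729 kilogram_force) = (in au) 3.848e-06. Check: 1 Btu = 1055.0559 J, so 467.1 Btu = 467.1 * 1055.0559 = 492816.59 J. 1 kilogram_force = 9.80665 N, so 0.08729 kilogram_force = 0.08729 * 9.80665 = 0.85602248 N. Combine: 492816.59 J / 0.85602248 N = 575705.2 m. 1 au = 1.4959787e+11 m, so 575705.2 m = 575705.2 / 1.4959787e+11 = 3.8483515e-06 au ≈ 3.848e-06 au (4 s.f.).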